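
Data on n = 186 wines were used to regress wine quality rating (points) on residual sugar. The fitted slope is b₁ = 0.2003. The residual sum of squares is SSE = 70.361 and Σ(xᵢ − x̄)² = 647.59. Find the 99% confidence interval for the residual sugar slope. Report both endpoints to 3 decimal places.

MSE = SSE/(n − 2) = 70.361/184 = 0.382397.
SE(b₁) = √(MSE/Sₓₓ) = √(0.382397/647.59) = 0.0243.
df = n − 2 = 184.
t* = t_{0.005, 184} = 2.602813.
Margin = t* × SE = 2.602813 × 0.0243 = 0.06325.
CI: 0.2003 ± 0.06325 → (0.137, 0.264).
With 99% confidence, each one-unit increase in residual sugar is associated with a change of between 0.137 and 0.264 points in wine quality rating.

(0.137, 0.264)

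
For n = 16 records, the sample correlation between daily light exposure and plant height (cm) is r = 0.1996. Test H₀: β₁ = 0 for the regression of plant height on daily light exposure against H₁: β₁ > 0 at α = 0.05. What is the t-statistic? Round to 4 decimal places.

t = 0.7622

t = r·√(n − 2)/√(1 − r²) = 0.1996·√14/√0.96016 = 0.7622.
df = n − 2 = 14.
One-sided p ≈ 0.2293, which is ≥ 0.05, so fail to reject H₀.
The data do not give significant evidence of a linear association between daily light exposure and plant height.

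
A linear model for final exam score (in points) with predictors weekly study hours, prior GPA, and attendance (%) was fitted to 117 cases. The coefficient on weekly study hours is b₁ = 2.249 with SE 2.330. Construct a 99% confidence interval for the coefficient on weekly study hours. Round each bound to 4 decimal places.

(-3.8557, 8.3537)

df = n − k − 1 = 117 − 3 − 1 = 113.
t* = t_{0.005, 113} = 2.620039.
Margin = t* × SE = 2.620039 × 2.330 = 6.104691.
CI: 2.249 ± 6.104691 → (-3.8557, 8.3537).
With 99% confidence, each one-unit increase in weekly study hours is associated with a change of between -3.8557 and 8.3537 points in final exam score, holding the other predictors fixed.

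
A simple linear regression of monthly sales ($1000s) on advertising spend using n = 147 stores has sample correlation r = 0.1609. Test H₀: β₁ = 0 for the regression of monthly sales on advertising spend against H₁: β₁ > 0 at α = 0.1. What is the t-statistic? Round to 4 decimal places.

t = 1.9631

t = r·√(n − 2)/√(1 − r²) = 0.1609·√145/√0.974111 = 1.9631.
df = n − 2 = 145.
One-sided p ≈ 0.0258, which is < 0.1, so reject H₀.
There is evidence of a linear association between advertising spend and monthly sales.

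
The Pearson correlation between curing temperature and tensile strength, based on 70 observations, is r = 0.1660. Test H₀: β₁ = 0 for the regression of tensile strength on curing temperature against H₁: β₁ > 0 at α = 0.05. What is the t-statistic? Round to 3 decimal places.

t = r·√(n − 2)/√(1 − r²) = 0.1660·√68/√0.972444 = 1.388.
df = n − 2 = 68.
One-sided p ≈ 0.0848, which is ≥ 0.05, so fail to reject H₀.
The data do not give significant evidence of a linear association between curing temperature and tensile strength.

t = 1.388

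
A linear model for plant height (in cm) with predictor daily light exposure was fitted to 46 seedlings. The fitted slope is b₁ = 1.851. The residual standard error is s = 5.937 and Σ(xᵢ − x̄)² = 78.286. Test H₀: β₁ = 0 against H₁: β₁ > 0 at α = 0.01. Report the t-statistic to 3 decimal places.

SE(b₁) = s/√Sₓₓ = 5.937/√78.286 = 0.671004.
t = 1.851 / 0.671004 = 2.759.
df = n − 2 = 44.
One-sided p ≈ 0.0042, which is < 0.01, so reject H₀.
There is evidence that the true slope on daily light exposure is positive.

t = 2.759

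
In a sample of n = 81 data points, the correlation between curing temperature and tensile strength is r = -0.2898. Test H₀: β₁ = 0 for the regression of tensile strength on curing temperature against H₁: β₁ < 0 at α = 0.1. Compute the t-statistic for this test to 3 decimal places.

t = -2.691

t = r·√(n − 2)/√(1 − r²) = -0.2898·√79/√0.916016 = -2.691.
df = n − 2 = 79.
One-sided p ≈ 0.0043, which is < 0.1, so reject H₀.
There is evidence of a linear association between curing temperature and tensile strength.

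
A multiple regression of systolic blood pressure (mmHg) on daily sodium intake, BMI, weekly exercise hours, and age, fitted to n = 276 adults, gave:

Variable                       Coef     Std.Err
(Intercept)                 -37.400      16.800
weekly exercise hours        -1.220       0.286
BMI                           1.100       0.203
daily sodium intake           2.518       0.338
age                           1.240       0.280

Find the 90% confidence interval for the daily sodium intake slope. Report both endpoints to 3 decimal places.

Read off: b = 2.518, SE = 0.338 for daily sodium intake.
df = n − k − 1 = 276 − 4 − 1 = 271.
t* = t_{0.05, 271} = 1.650496.
Margin = t* × SE = 1.650496 × 0.338 = 0.55787.
CI: 2.518 ± 0.55787 → (1.960, 3.076).

(1.960, 3.076)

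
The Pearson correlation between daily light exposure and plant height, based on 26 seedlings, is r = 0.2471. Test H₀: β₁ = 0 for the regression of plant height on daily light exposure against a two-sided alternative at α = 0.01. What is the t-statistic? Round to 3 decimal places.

t = 1.249

t = r·√(n − 2)/√(1 − r²) = 0.2471·√24/√0.938942 = 1.249.
df = n − 2 = 24.
Two-sided p ≈ 0.2236, which is ≥ 0.01, so fail to reject H₀.
The data do not give significant evidence of a linear association between daily light exposure and plant height.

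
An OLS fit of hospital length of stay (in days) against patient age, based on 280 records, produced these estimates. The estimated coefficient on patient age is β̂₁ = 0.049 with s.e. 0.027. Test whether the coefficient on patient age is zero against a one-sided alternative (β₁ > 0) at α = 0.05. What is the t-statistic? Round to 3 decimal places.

H₀: β₁ = 0 vs H₁: β₁ > 0.
t = (β̂₁ − β₁⁰)/SE = 0.049 / 0.027 = 1.815.
df = n − 2 = 280 − 2 = 278.
One-sided p ≈ 0.0353, which is < 0.05, so reject H₀.
There is evidence that the true slope on patient age is positive.

t = 1.815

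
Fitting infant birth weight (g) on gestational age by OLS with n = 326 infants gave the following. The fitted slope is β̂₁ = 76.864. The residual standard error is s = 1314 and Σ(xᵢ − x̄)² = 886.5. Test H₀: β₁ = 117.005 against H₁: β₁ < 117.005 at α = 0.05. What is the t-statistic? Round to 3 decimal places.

t = -0.910

SE(β̂₁) = s/√Sₓₓ = 1314/√886.5 = 44.1322.
t = (76.864 − 117.005) / 44.1322 = -0.910.
df = n − 2 = 324.
One-sided p ≈ 0.1819, which is ≥ 0.05, so fail to reject H₀.
The data do not give significant evidence that the true slope on gestational age is below 117.005 g per unit.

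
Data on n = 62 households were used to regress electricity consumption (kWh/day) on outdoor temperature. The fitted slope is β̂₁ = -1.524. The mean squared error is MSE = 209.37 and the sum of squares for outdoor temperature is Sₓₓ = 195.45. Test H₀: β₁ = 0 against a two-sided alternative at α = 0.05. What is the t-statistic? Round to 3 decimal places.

t = -1.472

SE(β̂₁) = √(MSE/Sₓₓ) = √(209.37/195.45) = 1.035.
t = -1.524 / 1.035 = -1.472.
df = n − 2 = 60.
Two-sided p ≈ 0.1461, which is ≥ 0.05, so fail to reject H₀.
The data do not give significant evidence of an association between outdoor temperature and electricity consumption.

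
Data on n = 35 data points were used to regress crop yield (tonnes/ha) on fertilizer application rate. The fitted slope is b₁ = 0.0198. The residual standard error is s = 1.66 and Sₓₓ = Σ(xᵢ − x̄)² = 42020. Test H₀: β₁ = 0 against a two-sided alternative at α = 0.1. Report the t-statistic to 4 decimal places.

SE(b₁) = s/√Sₓₓ = 1.66/√42020 = 0.00809804.
t = 0.0198 / 0.00809804 = 2.4450.
df = n − 2 = 33.
Two-sided p ≈ 0.0200, which is < 0.1, so reject H₀.
There is evidence that fertilizer application rate is associated with crop yield.

t = 2.4450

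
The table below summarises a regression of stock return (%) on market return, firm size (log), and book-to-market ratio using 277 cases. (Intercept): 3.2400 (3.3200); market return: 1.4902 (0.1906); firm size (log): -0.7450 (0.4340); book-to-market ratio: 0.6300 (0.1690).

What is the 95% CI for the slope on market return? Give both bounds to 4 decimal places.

(1.1150, 1.8654)

Read off: b = 1.4902, SE = 0.1906 for market return.
df = n − k − 1 = 277 − 3 − 1 = 273.
t* = t_{0.025, 273} = 1.968692.
Margin = t* × SE = 1.968692 × 0.1906 = 0.375233.
CI: 1.4902 ± 0.375233 → (1.1150, 1.8654).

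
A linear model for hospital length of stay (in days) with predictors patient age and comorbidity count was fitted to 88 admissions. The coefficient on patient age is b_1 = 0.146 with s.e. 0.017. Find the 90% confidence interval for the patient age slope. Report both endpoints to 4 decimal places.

df = n − k − 1 = 88 − 2 − 1 = 85.
t* = t_{0.05, 85} = 1.662978.
Margin = t* × SE = 1.662978 × 0.017 = 0.028271.
CI: 0.146 ± 0.028271 → (0.1177, 0.1743).
With 90% confidence, each one-unit increase in patient age is associated with a change of between 0.1177 and 0.1743 days in hospital length of stay, holding the other predictors fixed.

(0.1177, 0.1743)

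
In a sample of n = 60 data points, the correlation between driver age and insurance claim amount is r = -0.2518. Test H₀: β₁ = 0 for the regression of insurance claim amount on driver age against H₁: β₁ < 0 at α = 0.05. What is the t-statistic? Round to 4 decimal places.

t = -1.9815

t = r·√(n − 2)/√(1 − r²) = -0.2518·√58/√0.936597 = -1.9815.
df = n − 2 = 58.
One-sided p ≈ 0.0261, which is < 0.05, so reject H₀.
There is evidence of a linear association between driver age and insurance claim amount.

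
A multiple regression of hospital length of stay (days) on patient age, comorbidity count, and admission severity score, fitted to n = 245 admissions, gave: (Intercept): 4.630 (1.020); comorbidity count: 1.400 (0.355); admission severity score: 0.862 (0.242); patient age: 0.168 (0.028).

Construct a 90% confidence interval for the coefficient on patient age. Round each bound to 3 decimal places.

Read off: b = 0.168, SE = 0.028 for patient age.
df = n − k − 1 = 245 − 3 − 1 = 241.
t* = t_{0.05, 241} = 1.651201.
Margin = t* × SE = 1.651201 × 0.028 = 0.04623.
CI: 0.168 ± 0.04623 → (0.122, 0.214).

(0.122, 0.214)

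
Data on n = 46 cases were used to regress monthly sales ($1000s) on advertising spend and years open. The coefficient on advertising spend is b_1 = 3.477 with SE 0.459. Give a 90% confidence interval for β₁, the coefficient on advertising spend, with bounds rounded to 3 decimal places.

df = n − k − 1 = 46 − 2 − 1 = 43.
t* = t_{0.05, 43} = 1.681071.
Margin = t* × SE = 1.681071 × 0.459 = 0.77161.
CI: 3.477 ± 0.77161 → (2.705, 4.249).
With 90% confidence, each one-unit increase in advertising spend is associated with a change of between 2.705 and 4.249 $1000s in monthly sales, holding the other predictors fixed.

(2.705, 4.249)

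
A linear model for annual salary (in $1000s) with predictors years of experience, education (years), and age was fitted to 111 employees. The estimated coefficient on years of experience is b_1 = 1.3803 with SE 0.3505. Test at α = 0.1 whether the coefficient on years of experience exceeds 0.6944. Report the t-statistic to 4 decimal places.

t = 1.9569

H₀: β₁ = 0.6944 vs H₁: β₁ > 0.6944.
t = (b_1 − β₁⁰)/SE = (1.3803 − 0.6944) / 0.3505 = 1.9569.
df = n − k − 1 = 111 − 3 − 1 = 107.
One-sided p ≈ 0.0265, which is < 0.1, so reject H₀.
There is evidence that the true slope on years of experience exceeds 0.6944 $1000s per unit, holding the other predictors fixed.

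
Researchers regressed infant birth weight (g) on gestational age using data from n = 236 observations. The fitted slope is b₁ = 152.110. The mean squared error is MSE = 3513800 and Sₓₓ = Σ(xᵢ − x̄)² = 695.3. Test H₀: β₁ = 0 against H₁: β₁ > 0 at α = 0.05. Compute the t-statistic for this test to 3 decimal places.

t = 2.140

SE(b₁) = √(MSE/Sₓₓ) = √(3.5138e+06/695.3) = 71.089.
t = 152.110 / 71.089 = 2.140.
df = n − 2 = 234.
One-sided p ≈ 0.0167, which is < 0.05, so reject H₀.
There is evidence that the true slope on gestational age is positive.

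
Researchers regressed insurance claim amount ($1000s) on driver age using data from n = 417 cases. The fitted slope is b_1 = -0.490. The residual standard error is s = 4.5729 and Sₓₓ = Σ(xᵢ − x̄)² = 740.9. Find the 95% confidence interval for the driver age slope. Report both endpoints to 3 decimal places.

(-0.820, -0.160)

SE(b_1) = s/√Sₓₓ = 4.5729/√740.9 = 0.168001.
df = n − 2 = 415.
t* = t_{0.025, 415} = 1.965697.
Margin = t* × SE = 1.965697 × 0.168001 = 0.33024.
CI: -0.490 ± 0.33024 → (-0.820, -0.160).
With 95% confidence, each one-unit increase in driver age is associated with a change of between -0.820 and -0.160 $1000s in insurance claim amount.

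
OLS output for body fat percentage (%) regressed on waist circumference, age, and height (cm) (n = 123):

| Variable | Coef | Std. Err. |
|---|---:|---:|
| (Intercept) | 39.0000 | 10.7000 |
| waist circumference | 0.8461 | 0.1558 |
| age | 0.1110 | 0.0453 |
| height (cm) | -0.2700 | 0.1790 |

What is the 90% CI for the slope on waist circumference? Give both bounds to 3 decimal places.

Read off: b = 0.8461, SE = 0.1558 for waist circumference.
df = n − k − 1 = 123 − 3 − 1 = 119.
t* = t_{0.05, 119} = 1.657759.
Margin = t* × SE = 1.657759 × 0.1558 = 0.25828.
CI: 0.8461 ± 0.25828 → (0.588, 1.104).

(0.588, 1.104)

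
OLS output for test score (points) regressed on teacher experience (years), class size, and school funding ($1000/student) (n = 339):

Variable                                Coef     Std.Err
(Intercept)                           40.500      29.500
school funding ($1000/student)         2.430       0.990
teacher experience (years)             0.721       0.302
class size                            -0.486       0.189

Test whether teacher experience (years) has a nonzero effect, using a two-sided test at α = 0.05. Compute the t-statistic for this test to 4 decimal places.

Read off: b = 0.721, SE = 0.302 for teacher experience (years).
H₀: β₁ = 0 vs H₁: β₁ ≠ 0.
t = 0.721 / 0.302 = 2.3874.
df = n − k − 1 = 339 − 3 − 1 = 335.
Two-sided p ≈ 0.0175, which is < 0.05, so reject H₀.
There is evidence that teacher experience (years) is associated with test score, holding the other predictors fixed.

t = 2.3874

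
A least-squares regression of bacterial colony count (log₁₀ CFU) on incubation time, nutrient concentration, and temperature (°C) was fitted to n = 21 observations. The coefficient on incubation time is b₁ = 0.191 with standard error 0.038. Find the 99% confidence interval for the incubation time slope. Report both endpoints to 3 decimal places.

df = n − k − 1 = 21 − 3 − 1 = 17.
t* = t_{0.005, 17} = 2.898231.
Margin = t* × SE = 2.898231 × 0.038 = 0.11013.
CI: 0.191 ± 0.11013 → (0.081, 0.301).
With 99% confidence, each one-unit increase in incubation time is associated with a change of between 0.081 and 0.301 log₁₀ CFU in bacterial colony count, holding the other predictors fixed.

(0.081, 0.301)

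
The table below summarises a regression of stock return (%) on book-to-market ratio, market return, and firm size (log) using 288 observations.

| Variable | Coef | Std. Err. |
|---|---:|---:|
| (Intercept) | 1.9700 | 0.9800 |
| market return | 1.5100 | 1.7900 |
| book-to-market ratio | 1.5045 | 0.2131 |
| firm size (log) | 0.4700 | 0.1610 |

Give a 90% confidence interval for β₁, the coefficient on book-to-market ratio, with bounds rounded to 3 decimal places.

(1.153, 1.856)

Read off: b = 1.5045, SE = 0.2131 for book-to-market ratio.
df = n − k − 1 = 288 − 3 − 1 = 284.
t* = t_{0.05, 284} = 1.650237.
Margin = t* × SE = 1.650237 × 0.2131 = 0.35167.
CI: 1.5045 ± 0.35167 → (1.153, 1.856).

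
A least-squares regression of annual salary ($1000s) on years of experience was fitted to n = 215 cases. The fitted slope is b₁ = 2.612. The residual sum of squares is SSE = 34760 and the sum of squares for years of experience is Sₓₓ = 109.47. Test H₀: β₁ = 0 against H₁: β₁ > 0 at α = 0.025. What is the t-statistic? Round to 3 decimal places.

MSE = SSE/(n − 2) = 34760/213 = 163.192.
SE(b₁) = √(MSE/Sₓₓ) = √(163.192/109.47) = 1.22096.
t = 2.612 / 1.22096 = 2.139.
df = n − 2 = 213.
One-sided p ≈ 0.0168, which is < 0.025, so reject H₀.
There is evidence that the true slope on years of experience is positive.

t = 2.139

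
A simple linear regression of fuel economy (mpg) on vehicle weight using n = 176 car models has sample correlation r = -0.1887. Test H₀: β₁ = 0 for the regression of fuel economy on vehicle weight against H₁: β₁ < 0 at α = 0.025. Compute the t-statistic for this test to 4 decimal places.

t = -2.5347

t = r·√(n − 2)/√(1 − r²) = -0.1887·√174/√0.964392 = -2.5347.
df = n − 2 = 174.
One-sided p ≈ 0.0061, which is < 0.025, so reject H₀.
There is evidence of a linear association between vehicle weight and fuel economy.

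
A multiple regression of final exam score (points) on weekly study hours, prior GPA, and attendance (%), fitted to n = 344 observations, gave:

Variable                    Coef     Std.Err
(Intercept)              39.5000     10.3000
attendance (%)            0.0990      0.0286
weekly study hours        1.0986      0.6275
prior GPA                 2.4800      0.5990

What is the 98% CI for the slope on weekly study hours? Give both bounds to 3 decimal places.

(-0.368, 2.565)

Read off: b = 1.0986, SE = 0.6275 for weekly study hours.
df = n − k − 1 = 344 − 3 − 1 = 340.
t* = t_{0.01, 340} = 2.337365.
Margin = t* × SE = 2.337365 × 0.6275 = 1.46670.
CI: 1.0986 ± 1.46670 → (-0.368, 2.565).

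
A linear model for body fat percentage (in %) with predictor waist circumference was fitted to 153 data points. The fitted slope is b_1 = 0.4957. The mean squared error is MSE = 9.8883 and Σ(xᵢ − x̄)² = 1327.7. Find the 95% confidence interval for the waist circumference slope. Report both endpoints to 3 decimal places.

SE(b_1) = √(MSE/Sₓₓ) = √(9.8883/1327.7) = 0.0863.
df = n − 2 = 151.
t* = t_{0.025, 151} = 1.975799.
Margin = t* × SE = 1.975799 × 0.0863 = 0.17051.
CI: 0.4957 ± 0.17051 → (0.325, 0.666).
With 95% confidence, each one-unit increase in waist circumference is associated with a change of between 0.325 and 0.666 % in body fat percentage.

(0.325, 0.666)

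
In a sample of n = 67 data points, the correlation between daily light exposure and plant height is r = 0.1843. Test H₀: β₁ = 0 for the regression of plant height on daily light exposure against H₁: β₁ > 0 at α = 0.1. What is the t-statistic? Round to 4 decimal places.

t = 1.5118

t = r·√(n − 2)/√(1 − r²) = 0.1843·√65/√0.966034 = 1.5118.
df = n − 2 = 65.
One-sided p ≈ 0.0677, which is < 0.1, so reject H₀.
There is evidence of a linear association between daily light exposure and plant height.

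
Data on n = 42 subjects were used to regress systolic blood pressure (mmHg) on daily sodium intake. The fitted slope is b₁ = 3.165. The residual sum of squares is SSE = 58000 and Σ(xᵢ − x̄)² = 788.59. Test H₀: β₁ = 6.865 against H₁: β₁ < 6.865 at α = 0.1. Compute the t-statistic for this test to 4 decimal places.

t = -2.7286

MSE = SSE/(n − 2) = 58000/40 = 1450.
SE(b₁) = √(MSE/Sₓₓ) = √(1450/788.59) = 1.356.
t = (3.165 − 6.865) / 1.356 = -2.7286.
df = n − 2 = 40.
One-sided p ≈ 0.0047, which is < 0.1, so reject H₀.
There is evidence that the true slope on daily sodium intake is below 6.865 mmHg per unit.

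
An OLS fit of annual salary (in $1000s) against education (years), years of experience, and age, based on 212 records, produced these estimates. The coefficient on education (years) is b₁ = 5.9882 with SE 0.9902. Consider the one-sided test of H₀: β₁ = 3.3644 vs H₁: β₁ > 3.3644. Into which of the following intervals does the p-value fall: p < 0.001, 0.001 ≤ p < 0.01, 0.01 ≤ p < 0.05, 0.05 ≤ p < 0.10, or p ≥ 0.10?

0.001 ≤ p < 0.01

t = (5.9882 − 3.3644) / 0.9902 = 2.650.
df = n − k − 1 = 212 − 3 − 1 = 208.
One-sided p = P(T_{208} > t) ≈ 0.0043.
So 0.001 ≤ p < 0.01.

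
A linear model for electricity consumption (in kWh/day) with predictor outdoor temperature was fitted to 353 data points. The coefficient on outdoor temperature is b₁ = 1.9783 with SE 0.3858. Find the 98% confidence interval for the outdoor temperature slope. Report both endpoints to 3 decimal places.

(1.077, 2.880)

df = n − 2 = 353 − 2 = 351.
t* = t_{0.01, 351} = 2.337019.
Margin = t* × SE = 2.337019 × 0.3858 = 0.90162.
CI: 1.9783 ± 0.90162 → (1.077, 2.880).
With 98% confidence, each one-unit increase in outdoor temperature is associated with a change of between 1.077 and 2.880 kWh/day in electricity consumption.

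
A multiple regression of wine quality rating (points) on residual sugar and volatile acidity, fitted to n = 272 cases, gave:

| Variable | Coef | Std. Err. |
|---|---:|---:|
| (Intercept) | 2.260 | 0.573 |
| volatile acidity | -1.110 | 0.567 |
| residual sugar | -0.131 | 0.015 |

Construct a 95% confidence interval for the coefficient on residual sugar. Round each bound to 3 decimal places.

(-0.161, -0.101)

Read off: b = -0.131, SE = 0.015 for residual sugar.
df = n − k − 1 = 272 − 2 − 1 = 269.
t* = t_{0.025, 269} = 1.968822.
Margin = t* × SE = 1.968822 × 0.015 = 0.02953.
CI: -0.131 ± 0.02953 → (-0.161, -0.101).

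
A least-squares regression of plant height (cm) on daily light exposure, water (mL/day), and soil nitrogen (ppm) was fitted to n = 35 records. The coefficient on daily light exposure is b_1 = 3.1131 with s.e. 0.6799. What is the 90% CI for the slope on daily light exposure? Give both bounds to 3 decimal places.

df = n − k − 1 = 35 − 3 − 1 = 31.
t* = t_{0.05, 31} = 1.695519.
Margin = t* × SE = 1.695519 × 0.6799 = 1.15278.
CI: 3.1131 ± 1.15278 → (1.960, 4.266).
With 90% confidence, each one-unit increase in daily light exposure is associated with a change of between 1.960 and 4.266 cm in plant height, holding the other predictors fixed.

(1.960, 4.266)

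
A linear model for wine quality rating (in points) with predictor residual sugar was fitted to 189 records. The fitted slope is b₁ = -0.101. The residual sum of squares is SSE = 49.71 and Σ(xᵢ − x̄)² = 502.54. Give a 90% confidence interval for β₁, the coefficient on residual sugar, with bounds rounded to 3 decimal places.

(-0.139, -0.063)

MSE = SSE/(n − 2) = 49.71/187 = 0.265829.
SE(b₁) = √(MSE/Sₓₓ) = √(0.265829/502.54) = 0.0229994.
df = n − 2 = 187.
t* = t_{0.05, 187} = 1.653043.
Margin = t* × SE = 1.653043 × 0.0229994 = 0.03802.
CI: -0.101 ± 0.03802 → (-0.139, -0.063).
With 90% confidence, each one-unit increase in residual sugar is associated with a change of between -0.139 and -0.063 points in wine quality rating.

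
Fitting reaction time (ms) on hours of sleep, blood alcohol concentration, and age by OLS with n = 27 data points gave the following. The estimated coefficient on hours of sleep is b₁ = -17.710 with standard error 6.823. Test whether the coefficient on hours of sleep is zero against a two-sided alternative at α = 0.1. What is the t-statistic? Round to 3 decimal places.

t = -2.596

H₀: β₁ = 0 vs H₁: β₁ ≠ 0.
t = (b₁ − β₁⁰)/SE = -17.710 / 6.823 = -2.596.
df = n − k − 1 = 27 − 3 − 1 = 23.
Two-sided p ≈ 0.0162, which is < 0.1, so reject H₀.
There is evidence that hours of sleep is associated with reaction time, holding the other predictors fixed.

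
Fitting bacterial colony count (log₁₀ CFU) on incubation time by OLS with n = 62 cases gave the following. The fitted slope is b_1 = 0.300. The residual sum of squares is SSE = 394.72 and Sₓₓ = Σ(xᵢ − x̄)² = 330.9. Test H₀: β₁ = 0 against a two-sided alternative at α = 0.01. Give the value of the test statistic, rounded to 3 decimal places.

MSE = SSE/(n − 2) = 394.72/60 = 6.57867.
SE(b_1) = √(MSE/Sₓₓ) = √(6.57867/330.9) = 0.141.
t = 0.300 / 0.141 = 2.128.
df = n − 2 = 60.
Two-sided p ≈ 0.0375, which is ≥ 0.01, so fail to reject H₀.
The data do not give significant evidence of an association between incubation time and bacterial colony count.

t = 2.128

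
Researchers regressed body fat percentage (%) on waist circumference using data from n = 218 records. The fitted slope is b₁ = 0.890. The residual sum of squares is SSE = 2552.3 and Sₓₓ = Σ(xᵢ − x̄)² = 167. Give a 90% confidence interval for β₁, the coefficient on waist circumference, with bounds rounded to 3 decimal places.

(0.451, 1.329)

MSE = SSE/(n − 2) = 2552.3/216 = 11.8162.
SE(b₁) = √(MSE/Sₓₓ) = √(11.8162/167) = 0.265999.
df = n − 2 = 216.
t* = t_{0.05, 216} = 1.651939.
Margin = t* × SE = 1.651939 × 0.265999 = 0.43941.
CI: 0.890 ± 0.43941 → (0.451, 1.329).
With 90% confidence, each one-unit increase in waist circumference is associated with a change of between 0.451 and 1.329 % in body fat percentage.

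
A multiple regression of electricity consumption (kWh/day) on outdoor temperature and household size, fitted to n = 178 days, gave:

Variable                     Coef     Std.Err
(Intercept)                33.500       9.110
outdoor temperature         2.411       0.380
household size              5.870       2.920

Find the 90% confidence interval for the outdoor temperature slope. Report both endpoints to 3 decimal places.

Read off: b = 2.411, SE = 0.380 for outdoor temperature.
df = n − k − 1 = 178 − 2 − 1 = 175.
t* = t_{0.05, 175} = 1.653607.
Margin = t* × SE = 1.653607 × 0.380 = 0.62837.
CI: 2.411 ± 0.62837 → (1.783, 3.039).

(1.783, 3.039)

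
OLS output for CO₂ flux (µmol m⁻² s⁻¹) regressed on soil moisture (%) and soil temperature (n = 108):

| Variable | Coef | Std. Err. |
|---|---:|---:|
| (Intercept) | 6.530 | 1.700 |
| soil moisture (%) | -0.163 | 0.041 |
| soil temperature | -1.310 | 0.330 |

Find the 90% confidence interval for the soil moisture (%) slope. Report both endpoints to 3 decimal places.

(-0.231, -0.095)

Read off: b = -0.163, SE = 0.041 for soil moisture (%).
df = n − k − 1 = 108 − 2 − 1 = 105.
t* = t_{0.05, 105} = 1.659495.
Margin = t* × SE = 1.659495 × 0.041 = 0.06804.
CI: -0.163 ± 0.06804 → (-0.231, -0.095).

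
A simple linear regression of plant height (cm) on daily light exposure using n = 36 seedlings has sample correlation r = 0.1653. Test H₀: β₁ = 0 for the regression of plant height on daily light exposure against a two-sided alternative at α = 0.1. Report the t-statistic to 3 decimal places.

t = 0.977

t = r·√(n − 2)/√(1 − r²) = 0.1653·√34/√0.972676 = 0.977.
df = n − 2 = 34.
Two-sided p ≈ 0.3353, which is ≥ 0.1, so fail to reject H₀.
The data do not give significant evidence of a linear association between daily light exposure and plant height.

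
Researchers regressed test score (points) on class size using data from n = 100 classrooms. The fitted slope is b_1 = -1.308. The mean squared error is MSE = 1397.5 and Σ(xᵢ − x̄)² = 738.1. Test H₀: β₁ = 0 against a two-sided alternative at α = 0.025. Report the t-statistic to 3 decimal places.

SE(b_1) = √(MSE/Sₓₓ) = √(1397.5/738.1) = 1.376.
t = -1.308 / 1.376 = -0.951.
df = n − 2 = 98.
Two-sided p ≈ 0.3442, which is ≥ 0.025, so fail to reject H₀.
The data do not give significant evidence of an association between class size and test score.

t = -0.951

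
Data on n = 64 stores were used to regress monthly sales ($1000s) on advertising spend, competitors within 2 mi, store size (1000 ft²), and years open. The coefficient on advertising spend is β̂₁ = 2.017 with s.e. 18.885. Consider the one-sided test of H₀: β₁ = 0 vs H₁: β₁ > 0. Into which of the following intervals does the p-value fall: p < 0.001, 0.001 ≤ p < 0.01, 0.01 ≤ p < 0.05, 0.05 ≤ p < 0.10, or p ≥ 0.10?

p ≥ 0.10

t = 2.017 / 18.885 = 0.107.
df = n − k − 1 = 64 − 4 − 1 = 59.
One-sided p = P(T_{59} > t) ≈ 0.4577.
So p ≥ 0.10.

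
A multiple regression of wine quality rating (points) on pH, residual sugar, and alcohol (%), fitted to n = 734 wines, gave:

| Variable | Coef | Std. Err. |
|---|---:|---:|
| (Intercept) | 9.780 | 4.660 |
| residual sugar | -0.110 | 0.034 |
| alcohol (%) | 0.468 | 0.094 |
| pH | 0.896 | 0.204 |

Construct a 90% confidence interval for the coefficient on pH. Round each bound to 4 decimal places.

(0.5600, 1.2320)

Read off: b = 0.896, SE = 0.204 for pH.
df = n − k − 1 = 734 − 3 − 1 = 730.
t* = t_{0.05, 730} = 1.646944.
Margin = t* × SE = 1.646944 × 0.204 = 0.335977.
CI: 0.896 ± 0.335977 → (0.5600, 1.2320).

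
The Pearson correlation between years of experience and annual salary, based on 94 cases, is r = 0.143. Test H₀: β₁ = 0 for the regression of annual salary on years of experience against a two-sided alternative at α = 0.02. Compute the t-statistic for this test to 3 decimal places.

t = r·√(n − 2)/√(1 − r²) = 0.143·√92/√0.979551 = 1.386.
df = n − 2 = 92.
Two-sided p ≈ 0.1691, which is ≥ 0.02, so fail to reject H₀.
The data do not give significant evidence of a linear association between years of experience and annual salary.

t = 1.386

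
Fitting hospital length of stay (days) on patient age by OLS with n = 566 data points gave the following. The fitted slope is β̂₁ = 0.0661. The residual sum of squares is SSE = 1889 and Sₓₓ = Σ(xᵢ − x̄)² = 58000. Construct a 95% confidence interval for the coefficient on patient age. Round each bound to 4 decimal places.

MSE = SSE/(n − 2) = 1889/564 = 3.34929.
SE(β̂₁) = √(MSE/Sₓₓ) = √(3.34929/58000) = 0.0075991.
df = n − 2 = 564.
t* = t_{0.025, 564} = 1.964179.
Margin = t* × SE = 1.964179 × 0.0075991 = 0.014926.
CI: 0.0661 ± 0.014926 → (0.0512, 0.0810).
With 95% confidence, each one-unit increase in patient age is associated with a change of between 0.0512 and 0.0810 days in hospital length of stay.

(0.0512, 0.0810)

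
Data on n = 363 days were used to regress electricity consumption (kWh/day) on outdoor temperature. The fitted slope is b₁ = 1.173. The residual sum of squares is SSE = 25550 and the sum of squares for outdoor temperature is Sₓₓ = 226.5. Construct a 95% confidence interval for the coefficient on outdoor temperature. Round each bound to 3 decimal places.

(0.074, 2.272)

MSE = SSE/(n − 2) = 25550/361 = 70.7756.
SE(b₁) = √(MSE/Sₓₓ) = √(70.7756/226.5) = 0.558995.
df = n − 2 = 361.
t* = t_{0.025, 361} = 1.966557.
Margin = t* × SE = 1.966557 × 0.558995 = 1.09930.
CI: 1.173 ± 1.09930 → (0.074, 2.272).
With 95% confidence, each one-unit increase in outdoor temperature is associated with a change of between 0.074 and 2.272 kWh/day in electricity consumption.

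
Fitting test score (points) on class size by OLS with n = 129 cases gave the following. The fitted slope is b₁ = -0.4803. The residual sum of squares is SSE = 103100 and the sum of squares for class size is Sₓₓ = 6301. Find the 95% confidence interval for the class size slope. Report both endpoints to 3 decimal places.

(-1.191, 0.230)

MSE = SSE/(n − 2) = 103100/127 = 811.811.
SE(b₁) = √(MSE/Sₓₓ) = √(811.811/6301) = 0.358941.
df = n − 2 = 127.
t* = t_{0.025, 127} = 1.97882.
Margin = t* × SE = 1.97882 × 0.358941 = 0.71028.
CI: -0.4803 ± 0.71028 → (-1.191, 0.230).
With 95% confidence, each one-unit increase in class size is associated with a change of between -1.191 and 0.230 points in test score.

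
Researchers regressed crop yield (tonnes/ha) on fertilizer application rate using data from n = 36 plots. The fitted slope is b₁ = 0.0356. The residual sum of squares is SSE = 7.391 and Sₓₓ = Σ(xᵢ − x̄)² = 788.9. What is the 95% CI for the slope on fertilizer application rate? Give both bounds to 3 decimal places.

(0.002, 0.069)

MSE = SSE/(n − 2) = 7.391/34 = 0.217382.
SE(b₁) = √(MSE/Sₓₓ) = √(0.217382/788.9) = 0.0165997.
df = n − 2 = 34.
t* = t_{0.025, 34} = 2.032245.
Margin = t* × SE = 2.032245 × 0.0165997 = 0.03373.
CI: 0.0356 ± 0.03373 → (0.002, 0.069).
With 95% confidence, each one-unit increase in fertilizer application rate is associated with a change of between 0.002 and 0.069 tonnes/ha in crop yield.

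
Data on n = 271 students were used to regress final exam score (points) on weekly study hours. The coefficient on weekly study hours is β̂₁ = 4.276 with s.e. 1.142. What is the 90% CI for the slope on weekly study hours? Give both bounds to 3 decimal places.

df = n − 2 = 271 − 2 = 269.
t* = t_{0.05, 269} = 1.650538.
Margin = t* × SE = 1.650538 × 1.142 = 1.88491.
CI: 4.276 ± 1.88491 → (2.391, 6.161).
With 90% confidence, each one-unit increase in weekly study hours is associated with a change of between 2.391 and 6.161 points in final exam score.

(2.391, 6.161)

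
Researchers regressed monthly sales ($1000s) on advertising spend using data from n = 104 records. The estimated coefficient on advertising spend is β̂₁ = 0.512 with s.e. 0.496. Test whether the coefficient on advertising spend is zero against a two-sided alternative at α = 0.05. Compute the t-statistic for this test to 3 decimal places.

H₀: β₁ = 0 vs H₁: β₁ ≠ 0.
t = (β̂₁ − β₁⁰)/SE = 0.512 / 0.496 = 1.032.
df = n − 2 = 104 − 2 = 102.
Two-sided p ≈ 0.3044, which is ≥ 0.05, so fail to reject H₀.
The data do not give significant evidence of an association between advertising spend and monthly sales.

t = 1.032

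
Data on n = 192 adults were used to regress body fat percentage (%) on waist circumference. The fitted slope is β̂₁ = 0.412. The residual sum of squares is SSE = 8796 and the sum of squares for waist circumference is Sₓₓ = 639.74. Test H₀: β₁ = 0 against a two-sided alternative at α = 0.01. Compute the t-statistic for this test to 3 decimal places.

MSE = SSE/(n − 2) = 8796/190 = 46.2947.
SE(β̂₁) = √(MSE/Sₓₓ) = √(46.2947/639.74) = 0.269007.
t = 0.412 / 0.269007 = 1.532.
df = n − 2 = 190.
Two-sided p ≈ 0.1273, which is ≥ 0.01, so fail to reject H₀.
The data do not give significant evidence of an association between waist circumference and body fat percentage.

t = 1.532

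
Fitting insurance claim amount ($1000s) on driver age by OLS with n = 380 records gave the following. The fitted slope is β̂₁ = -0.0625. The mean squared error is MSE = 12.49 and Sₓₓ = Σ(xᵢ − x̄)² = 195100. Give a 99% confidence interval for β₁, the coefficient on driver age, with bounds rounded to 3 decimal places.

(-0.083, -0.042)

SE(β̂₁) = √(MSE/Sₓₓ) = √(12.49/195100) = 0.00800115.
df = n − 2 = 378.
t* = t_{0.005, 378} = 2.588898.
Margin = t* × SE = 2.588898 × 0.00800115 = 0.02071.
CI: -0.0625 ± 0.02071 → (-0.083, -0.042).
With 99% confidence, each one-unit increase in driver age is associated with a change of between -0.083 and -0.042 $1000s in insurance claim amount.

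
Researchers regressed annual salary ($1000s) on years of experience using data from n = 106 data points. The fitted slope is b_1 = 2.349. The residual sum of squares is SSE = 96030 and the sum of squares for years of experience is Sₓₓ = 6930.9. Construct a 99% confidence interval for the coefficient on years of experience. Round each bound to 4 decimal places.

(1.3913, 3.3067)

MSE = SSE/(n − 2) = 96030/104 = 923.365.
SE(b_1) = √(MSE/Sₓₓ) = √(923.365/6930.9) = 0.364999.
df = n − 2 = 104.
t* = t_{0.005, 104} = 2.623932.
Margin = t* × SE = 2.623932 × 0.364999 = 0.957733.
CI: 2.349 ± 0.957733 → (1.3913, 3.3067).
With 99% confidence, each one-unit increase in years of experience is associated with a change of between 1.3913 and 3.3067 $1000s in annual salary.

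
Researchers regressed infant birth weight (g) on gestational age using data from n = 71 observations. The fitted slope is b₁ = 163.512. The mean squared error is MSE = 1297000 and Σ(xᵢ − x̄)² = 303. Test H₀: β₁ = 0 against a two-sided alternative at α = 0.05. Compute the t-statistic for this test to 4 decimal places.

SE(b₁) = √(MSE/Sₓₓ) = √(1.297e+06/303) = 65.4257.
t = 163.512 / 65.4257 = 2.4992.
df = n − 2 = 69.
Two-sided p ≈ 0.0148, which is < 0.05, so reject H₀.
There is evidence that gestational age is associated with infant birth weight.

t = 2.4992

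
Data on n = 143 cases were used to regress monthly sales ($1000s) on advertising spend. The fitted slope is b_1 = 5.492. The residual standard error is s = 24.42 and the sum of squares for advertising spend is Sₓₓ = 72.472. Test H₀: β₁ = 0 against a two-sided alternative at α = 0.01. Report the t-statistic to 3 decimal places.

t = 1.915

SE(b_1) = s/√Sₓₓ = 24.42/√72.472 = 2.86854.
t = 5.492 / 2.86854 = 1.915.
df = n − 2 = 141.
Two-sided p ≈ 0.0576, which is ≥ 0.01, so fail to reject H₀.
The data do not give significant evidence of an association between advertising spend and monthly sales.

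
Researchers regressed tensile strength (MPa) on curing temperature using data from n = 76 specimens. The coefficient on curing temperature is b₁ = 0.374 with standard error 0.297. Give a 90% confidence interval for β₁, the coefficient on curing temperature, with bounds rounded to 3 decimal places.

(-0.121, 0.869)

df = n − 2 = 76 − 2 = 74.
t* = t_{0.05, 74} = 1.665707.
Margin = t* × SE = 1.665707 × 0.297 = 0.49471.
CI: 0.374 ± 0.49471 → (-0.121, 0.869).
With 90% confidence, each one-unit increase in curing temperature is associated with a change of between -0.121 and 0.869 MPa in tensile strength.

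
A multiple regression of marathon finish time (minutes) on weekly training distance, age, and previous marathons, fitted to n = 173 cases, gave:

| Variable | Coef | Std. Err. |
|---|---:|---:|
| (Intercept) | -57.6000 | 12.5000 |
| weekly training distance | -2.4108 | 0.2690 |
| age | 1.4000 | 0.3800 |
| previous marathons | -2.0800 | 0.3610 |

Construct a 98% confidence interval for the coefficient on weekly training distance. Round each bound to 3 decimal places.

Read off: b = -2.4108, SE = 0.2690 for weekly training distance.
df = n − k − 1 = 173 − 3 − 1 = 169.
t* = t_{0.01, 169} = 2.348615.
Margin = t* × SE = 2.348615 × 0.2690 = 0.63178.
CI: -2.4108 ± 0.63178 → (-3.043, -1.779).

(-3.043, -1.779)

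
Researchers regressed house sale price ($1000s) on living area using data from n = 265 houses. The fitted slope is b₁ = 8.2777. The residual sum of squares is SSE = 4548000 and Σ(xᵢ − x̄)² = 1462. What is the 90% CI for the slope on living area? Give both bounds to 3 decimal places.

MSE = SSE/(n − 2) = 4548000/263 = 17292.8.
SE(b₁) = √(MSE/Sₓₓ) = √(17292.8/1462) = 3.43921.
df = n − 2 = 263.
t* = t_{0.05, 263} = 1.650668.
Margin = t* × SE = 1.650668 × 3.43921 = 5.67699.
CI: 8.2777 ± 5.67699 → (2.601, 13.955).
With 90% confidence, each one-unit increase in living area is associated with a change of between 2.601 and 13.955 $1000s in house sale price.

(2.601, 13.955)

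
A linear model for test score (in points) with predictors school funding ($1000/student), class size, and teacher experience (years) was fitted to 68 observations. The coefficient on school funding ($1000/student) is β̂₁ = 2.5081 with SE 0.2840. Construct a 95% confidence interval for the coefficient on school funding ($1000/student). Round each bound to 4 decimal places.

df = n − k − 1 = 68 − 3 − 1 = 64.
t* = t_{0.025, 64} = 1.99773.
Margin = t* × SE = 1.99773 × 0.2840 = 0.567355.
CI: 2.5081 ± 0.567355 → (1.9407, 3.0755).
With 95% confidence, each one-unit increase in school funding ($1000/student) is associated with a change of between 1.9407 and 3.0755 points in test score, holding the other predictors fixed.

(1.9407, 3.0755)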